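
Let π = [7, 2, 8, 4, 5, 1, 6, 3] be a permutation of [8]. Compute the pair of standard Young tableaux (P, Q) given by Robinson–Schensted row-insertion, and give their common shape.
P = [1, 3, 5, 6] / [2, 4] / [7, 8];  Q = [1, 3, 5, 7] / [2, 4] / [6, 8];  common shape = (4, 2, 2)

Row-insert the values π_1, π_2, … into P one at a time, bumping the leftmost entry strictly greater than the inserted value down to the next row. The recording tableau Q records, in position (i, j), the step at which that cell was added to P.
  Insert 7 (step 1): P = [7];  Q = [1]
  Insert 2 (step 2): P = [2] / [7];  Q = [1] / [2]
  Insert 8 (step 3): P = [2, 8] / [7];  Q = [1, 3] / [2]
  Insert 4 (step 4): P = [2, 4] / [7, 8];  Q = [1, 3] / [2, 4]
  Insert 5 (step 5): P = [2, 4, 5] / [7, 8];  Q = [1, 3, 5] / [2, 4]
  Insert 1 (step 6): P = [1, 4, 5] / [2, 8] / [7];  Q = [1, 3, 5] / [2, 4] / [6]
  Insert 6 (step 7): P = [1, 4, 5, 6] / [2, 8] / [7];  Q = [1, 3, 5, 7] / [2, 4] / [6]
  Insert 3 (step 8): P = [1, 3, 5, 6] / [2, 4] / [7, 8];  Q = [1, 3, 5, 7] / [2, 4] / [6, 8]
Final shape: (4, 2, 2).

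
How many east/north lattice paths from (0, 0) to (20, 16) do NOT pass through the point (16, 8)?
Number of paths = 6943813965

Total paths from (0, 0) to (20, 16): C(36, 20) = 7307872110. Paths through (16, 8): (paths (0, 0) → (16, 8)) × (paths (16, 8) → (20, 16)) = C(24, 16) · C(12, 4) = 735471 · 495 = 364058145. Avoidance count = 7307872110 − 364058145 = 6943813965.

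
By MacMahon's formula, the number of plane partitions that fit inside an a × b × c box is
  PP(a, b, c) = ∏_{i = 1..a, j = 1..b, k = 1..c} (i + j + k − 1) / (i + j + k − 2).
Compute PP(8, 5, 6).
PP(8, 5, 6) = 7997986868872

Evaluate the triple product over i = 1..8, j = 1..5, k = 1..6. The factors are (2/1) · (3/2) · (4/3) · (5/4) · (6/5) · (7/6) · (3/2) · (4/3) · … (240 factors total). The numerators and denominators telescope so the product is an integer; carrying out the multiplication exactly gives PP(8, 5, 6) = 7997986868872.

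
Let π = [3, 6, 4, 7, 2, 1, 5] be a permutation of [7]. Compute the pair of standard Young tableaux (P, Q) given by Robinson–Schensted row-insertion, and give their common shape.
P = [1, 4, 5] / [2, 7] / [3] / [6];  Q = [1, 2, 4] / [3, 7] / [5] / [6];  common shape = (3, 2, 1, 1)

Row-insert the values π_1, π_2, … into P one at a time, bumping the leftmost entry strictly greater than the inserted value down to the next row. The recording tableau Q records, in position (i, j), the step at which that cell was added to P.
  Insert 3 (step 1): P = [3];  Q = [1]
  Insert 6 (step 2): P = [3, 6];  Q = [1, 2]
  Insert 4 (step 3): P = [3, 4] / [6];  Q = [1, 2] / [3]
  Insert 7 (step 4): P = [3, 4, 7] / [6];  Q = [1, 2, 4] / [3]
  Insert 2 (step 5): P = [2, 4, 7] / [3] / [6];  Q = [1, 2, 4] / [3] / [5]
  Insert 1 (step 6): P = [1, 4, 7] / [2] / [3] / [6];  Q = [1, 2, 4] / [3] / [5] / [6]
  Insert 5 (step 7): P = [1, 4, 5] / [2, 7] / [3] / [6];  Q = [1, 2, 4] / [3, 7] / [5] / [6]
Final shape: (3, 2, 1, 1).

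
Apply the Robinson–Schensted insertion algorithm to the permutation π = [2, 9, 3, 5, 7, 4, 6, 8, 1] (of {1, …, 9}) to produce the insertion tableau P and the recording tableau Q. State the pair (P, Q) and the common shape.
P = [1, 3, 4, 6, 8] / [2, 7] / [5] / [9];  Q = [1, 2, 4, 5, 8] / [3, 7] / [6] / [9];  common shape = (5, 2, 1, 1)

Row-insert the values π_1, π_2, … into P one at a time, bumping the leftmost entry strictly greater than the inserted value down to the next row. The recording tableau Q records, in position (i, j), the step at which that cell was added to P.
  Insert 2 (step 1): P = [2];  Q = [1]
  Insert 9 (step 2): P = [2, 9];  Q = [1, 2]
  Insert 3 (step 3): P = [2, 3] / [9];  Q = [1, 2] / [3]
  Insert 5 (step 4): P = [2, 3, 5] / [9];  Q = [1, 2, 4] / [3]
  Insert 7 (step 5): P = [2, 3, 5, 7] / [9];  Q = [1, 2, 4, 5] / [3]
  Insert 4 (step 6): P = [2, 3, 4, 7] / [5] / [9];  Q = [1, 2, 4, 5] / [3] / [6]
  Insert 6 (step 7): P = [2, 3, 4, 6] / [5, 7] / [9];  Q = [1, 2, 4, 5] / [3, 7] / [6]
  Insert 8 (step 8): P = [2, 3, 4, 6, 8] / [5, 7] / [9];  Q = [1, 2, 4, 5, 8] / [3, 7] / [6]
  Insert 1 (step 9): P = [1, 3, 4, 6, 8] / [2, 7] / [5] / [9];  Q = [1, 2, 4, 5, 8] / [3, 7] / [6] / [9]
Final shape: (5, 2, 1, 1).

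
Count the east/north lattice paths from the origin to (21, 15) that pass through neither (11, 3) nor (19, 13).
Number of paths = 3343849288

Inclusion–exclusion. Total paths: C(36, 21) = 5567902560. Through P₁: C(14, 11)·C(22, 10) = 235379144. Through P₂: C(32, 19)·C(4, 2) = 2084241600. Since P₁ is strictly southwest of P₂, a monotone path through both must visit P₁ then P₂; paths through both = C(14, 11)·C(18, 8)·C(4, 2) = 95567472. Avoid both = 5567902560 − 235379144 − 2084241600 + 95567472 = 3343849288.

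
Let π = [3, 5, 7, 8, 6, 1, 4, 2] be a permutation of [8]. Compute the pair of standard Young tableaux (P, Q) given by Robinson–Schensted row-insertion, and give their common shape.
P = [1, 2, 6, 8] / [3, 4] / [5] / [7];  Q = [1, 2, 3, 4] / [5, 7] / [6] / [8];  common shape = (4, 2, 1, 1)

Row-insert the values π_1, π_2, … into P one at a time, bumping the leftmost entry strictly greater than the inserted value down to the next row. The recording tableau Q records, in position (i, j), the step at which that cell was added to P.
  Insert 3 (step 1): P = [3];  Q = [1]
  Insert 5 (step 2): P = [3, 5];  Q = [1, 2]
  Insert 7 (step 3): P = [3, 5, 7];  Q = [1, 2, 3]
  Insert 8 (step 4): P = [3, 5, 7, 8];  Q = [1, 2, 3, 4]
  Insert 6 (step 5): P = [3, 5, 6, 8] / [7];  Q = [1, 2, 3, 4] / [5]
  Insert 1 (step 6): P = [1, 5, 6, 8] / [3] / [7];  Q = [1, 2, 3, 4] / [5] / [6]
  Insert 4 (step 7): P = [1, 4, 6, 8] / [3, 5] / [7];  Q = [1, 2, 3, 4] / [5, 7] / [6]
  Insert 2 (step 8): P = [1, 2, 6, 8] / [3, 4] / [5] / [7];  Q = [1, 2, 3, 4] / [5, 7] / [6] / [8]
Final shape: (4, 2, 1, 1).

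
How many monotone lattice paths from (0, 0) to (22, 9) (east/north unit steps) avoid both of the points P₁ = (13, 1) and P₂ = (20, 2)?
Number of paths = 19815451

Inclusion–exclusion. Total paths: C(31, 22) = 20160075. Through P₁: C(14, 13)·C(17, 9) = 340340. Through P₂: C(22, 20)·C(9, 2) = 8316. Since P₁ is strictly southwest of P₂, a monotone path through both must visit P₁ then P₂; paths through both = C(14, 13)·C(8, 7)·C(9, 2) = 4032. Avoid both = 20160075 − 340340 − 8316 + 4032 = 19815451.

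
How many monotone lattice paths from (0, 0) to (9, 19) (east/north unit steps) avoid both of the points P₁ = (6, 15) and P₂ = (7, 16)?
Number of paths = 3641370

Inclusion–exclusion. Total paths: C(28, 9) = 6906900. Through P₁: C(21, 6)·C(7, 3) = 1899240. Through P₂: C(23, 7)·C(5, 2) = 2451570. Since P₁ is strictly southwest of P₂, a monotone path through both must visit P₁ then P₂; paths through both = C(21, 6)·C(2, 1)·C(5, 2) = 1085280. Avoid both = 6906900 − 1899240 − 2451570 + 1085280 = 3641370.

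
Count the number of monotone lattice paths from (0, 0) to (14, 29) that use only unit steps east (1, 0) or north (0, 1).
Number of paths = 78378960360

A monotone lattice path from (0, 0) to (14, 29) consists of 14 east steps and 29 north steps in some order, so it is determined by which 14 of the 43 steps are east. The count is C(43, 14) = 78378960360.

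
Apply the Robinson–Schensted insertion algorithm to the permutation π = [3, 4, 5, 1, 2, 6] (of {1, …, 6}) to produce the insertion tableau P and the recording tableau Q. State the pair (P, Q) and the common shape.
P = [1, 2, 5, 6] / [3, 4];  Q = [1, 2, 3, 6] / [4, 5];  common shape = (4, 2)

Row-insert the values π_1, π_2, … into P one at a time, bumping the leftmost entry strictly greater than the inserted value down to the next row. The recording tableau Q records, in position (i, j), the step at which that cell was added to P.
  Insert 3 (step 1): P = [3];  Q = [1]
  Insert 4 (step 2): P = [3, 4];  Q = [1, 2]
  Insert 5 (step 3): P = [3, 4, 5];  Q = [1, 2, 3]
  Insert 1 (step 4): P = [1, 4, 5] / [3];  Q = [1, 2, 3] / [4]
  Insert 2 (step 5): P = [1, 2, 5] / [3, 4];  Q = [1, 2, 3] / [4, 5]
  Insert 6 (step 6): P = [1, 2, 5, 6] / [3, 4];  Q = [1, 2, 3, 6] / [4, 5]
Final shape: (4, 2).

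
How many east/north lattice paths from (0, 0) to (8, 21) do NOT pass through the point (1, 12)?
Number of paths = 4143425

Total paths from (0, 0) to (8, 21): C(29, 8) = 4292145. Paths through (1, 12): (paths (0, 0) → (1, 12)) × (paths (1, 12) → (8, 21)) = C(13, 1) · C(16, 7) = 13 · 11440 = 148720. Avoidance count = 4292145 − 148720 = 4143425.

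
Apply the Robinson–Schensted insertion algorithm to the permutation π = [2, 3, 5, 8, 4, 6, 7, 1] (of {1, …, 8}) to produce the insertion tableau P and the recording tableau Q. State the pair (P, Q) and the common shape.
P = [1, 3, 4, 6, 7] / [2, 8] / [5];  Q = [1, 2, 3, 4, 7] / [5, 6] / [8];  common shape = (5, 2, 1)

Row-insert the values π_1, π_2, … into P one at a time, bumping the leftmost entry strictly greater than the inserted value down to the next row. The recording tableau Q records, in position (i, j), the step at which that cell was added to P.
  Insert 2 (step 1): P = [2];  Q = [1]
  Insert 3 (step 2): P = [2, 3];  Q = [1, 2]
  Insert 5 (step 3): P = [2, 3, 5];  Q = [1, 2, 3]
  Insert 8 (step 4): P = [2, 3, 5, 8];  Q = [1, 2, 3, 4]
  Insert 4 (step 5): P = [2, 3, 4, 8] / [5];  Q = [1, 2, 3, 4] / [5]
  Insert 6 (step 6): P = [2, 3, 4, 6] / [5, 8];  Q = [1, 2, 3, 4] / [5, 6]
  Insert 7 (step 7): P = [2, 3, 4, 6, 7] / [5, 8];  Q = [1, 2, 3, 4, 7] / [5, 6]
  Insert 1 (step 8): P = [1, 3, 4, 6, 7] / [2, 8] / [5];  Q = [1, 2, 3, 4, 7] / [5, 6] / [8]
Final shape: (5, 2, 1).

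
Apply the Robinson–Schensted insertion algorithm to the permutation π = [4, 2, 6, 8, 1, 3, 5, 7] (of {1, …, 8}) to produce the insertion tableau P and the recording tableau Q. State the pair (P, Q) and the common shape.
P = [1, 3, 5, 7] / [2, 6, 8] / [4];  Q = [1, 3, 4, 8] / [2, 6, 7] / [5];  common shape = (4, 3, 1)

Row-insert the values π_1, π_2, … into P one at a time, bumping the leftmost entry strictly greater than the inserted value down to the next row. The recording tableau Q records, in position (i, j), the step at which that cell was added to P.
  Insert 4 (step 1): P = [4];  Q = [1]
  Insert 2 (step 2): P = [2] / [4];  Q = [1] / [2]
  Insert 6 (step 3): P = [2, 6] / [4];  Q = [1, 3] / [2]
  Insert 8 (step 4): P = [2, 6, 8] / [4];  Q = [1, 3, 4] / [2]
  Insert 1 (step 5): P = [1, 6, 8] / [2] / [4];  Q = [1, 3, 4] / [2] / [5]
  Insert 3 (step 6): P = [1, 3, 8] / [2, 6] / [4];  Q = [1, 3, 4] / [2, 6] / [5]
  Insert 5 (step 7): P = [1, 3, 5] / [2, 6, 8] / [4];  Q = [1, 3, 4] / [2, 6, 7] / [5]
  Insert 7 (step 8): P = [1, 3, 5, 7] / [2, 6, 8] / [4];  Q = [1, 3, 4, 8] / [2, 6, 7] / [5]
Final shape: (4, 3, 1).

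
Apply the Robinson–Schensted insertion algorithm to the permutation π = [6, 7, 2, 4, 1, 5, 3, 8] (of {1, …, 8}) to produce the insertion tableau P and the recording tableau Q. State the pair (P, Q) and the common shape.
P = [1, 3, 5, 8] / [2, 4] / [6, 7];  Q = [1, 2, 6, 8] / [3, 4] / [5, 7];  common shape = (4, 2, 2)

Row-insert the values π_1, π_2, … into P one at a time, bumping the leftmost entry strictly greater than the inserted value down to the next row. The recording tableau Q records, in position (i, j), the step at which that cell was added to P.
  Insert 6 (step 1): P = [6];  Q = [1]
  Insert 7 (step 2): P = [6, 7];  Q = [1, 2]
  Insert 2 (step 3): P = [2, 7] / [6];  Q = [1, 2] / [3]
  Insert 4 (step 4): P = [2, 4] / [6, 7];  Q = [1, 2] / [3, 4]
  Insert 1 (step 5): P = [1, 4] / [2, 7] / [6];  Q = [1, 2] / [3, 4] / [5]
  Insert 5 (step 6): P = [1, 4, 5] / [2, 7] / [6];  Q = [1, 2, 6] / [3, 4] / [5]
  Insert 3 (step 7): P = [1, 3, 5] / [2, 4] / [6, 7];  Q = [1, 2, 6] / [3, 4] / [5, 7]
  Insert 8 (step 8): P = [1, 3, 5, 8] / [2, 4] / [6, 7];  Q = [1, 2, 6, 8] / [3, 4] / [5, 7]
Final shape: (4, 2, 2).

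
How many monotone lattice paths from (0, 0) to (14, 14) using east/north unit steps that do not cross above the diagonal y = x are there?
C_14 = 2674440

These NE paths below the diagonal are counted by the Catalan number C_n = (1/(n + 1)) · C(2n, n). For n = 14: C_14 = (1/15) · C(28, 14) = 40116600/15 = 2674440.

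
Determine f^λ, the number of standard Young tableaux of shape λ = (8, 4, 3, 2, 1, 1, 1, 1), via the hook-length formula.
# SYT of shape (8, 4, 3, 2, 1, 1, 1, 1) = 570341772

Hook-length formula: f^λ = n! / Π hook(c), product over all cells c of the Young diagram. For λ = (8, 4, 3, 2, 1, 1, 1, 1), n = 21 boxes. Hook lengths by row (left-to-right, top-to-bottom): [15, 10, 8, 6, 4, 3, 2, 1]; [10, 5, 3, 1]; [8, 3, 1]; [6, 1]; [4]; [3]; [2]; [1]. Product of hooks = 89579520000. So f^λ = 21! / 89579520000 = 51090942171709440000 / 89579520000 = 570341772.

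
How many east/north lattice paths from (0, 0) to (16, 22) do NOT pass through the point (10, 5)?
Number of paths = 21936830589

Total paths from (0, 0) to (16, 22): C(38, 16) = 22239974430. Paths through (10, 5): (paths (0, 0) → (10, 5)) × (paths (10, 5) → (16, 22)) = C(15, 10) · C(23, 6) = 3003 · 100947 = 303143841. Avoidance count = 22239974430 − 303143841 = 21936830589.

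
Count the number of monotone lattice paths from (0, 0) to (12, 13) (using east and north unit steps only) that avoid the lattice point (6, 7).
Number of paths = 3614716

Total paths from (0, 0) to (12, 13): C(25, 12) = 5200300. Paths through (6, 7): (paths (0, 0) → (6, 7)) × (paths (6, 7) → (12, 13)) = C(13, 6) · C(12, 6) = 1716 · 924 = 1585584. Avoidance count = 5200300 − 1585584 = 3614716.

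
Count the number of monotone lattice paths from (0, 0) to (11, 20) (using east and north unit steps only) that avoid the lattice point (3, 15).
Number of paths = 83622123

Total paths from (0, 0) to (11, 20): C(31, 11) = 84672315. Paths through (3, 15): (paths (0, 0) → (3, 15)) × (paths (3, 15) → (11, 20)) = C(18, 3) · C(13, 8) = 816 · 1287 = 1050192. Avoidance count = 84672315 − 1050192 = 83622123.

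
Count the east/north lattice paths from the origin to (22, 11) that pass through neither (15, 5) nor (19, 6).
Number of paths = 161355376

Inclusion–exclusion. Total paths: C(33, 22) = 193536720. Through P₁: C(20, 15)·C(13, 7) = 26604864. Through P₂: C(25, 19)·C(8, 3) = 9917600. Since P₁ is strictly southwest of P₂, a monotone path through both must visit P₁ then P₂; paths through both = C(20, 15)·C(5, 4)·C(8, 3) = 4341120. Avoid both = 193536720 − 26604864 − 9917600 + 4341120 = 161355376.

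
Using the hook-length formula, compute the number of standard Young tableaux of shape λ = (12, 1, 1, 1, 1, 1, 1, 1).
# SYT of shape (12, 1, 1, 1, 1, 1, 1, 1) = 31824

Hook-length formula: f^λ = n! / Π hook(c), product over all cells c of the Young diagram. For λ = (12, 1, 1, 1, 1, 1, 1, 1), n = 19 boxes. Hook lengths by row (left-to-right, top-to-bottom): [19, 11, 10, 9, 8, 7, 6, 5, 4, 3, 2, 1]; [7]; [6]; [5]; [4]; [3]; [2]; [1]. Product of hooks = 3822432768000. So f^λ = 19! / 3822432768000 = 121645100408832000 / 3822432768000 = 31824.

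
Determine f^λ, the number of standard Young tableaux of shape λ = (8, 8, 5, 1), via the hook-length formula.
# SYT of shape (8, 8, 5, 1) = 96996900

Hook-length formula: f^λ = n! / Π hook(c), product over all cells c of the Young diagram. For λ = (8, 8, 5, 1), n = 22 boxes. Hook lengths by row (left-to-right, top-to-bottom): [11, 9, 8, 7, 6, 4, 3, 2]; [10, 8, 7, 6, 5, 3, 2, 1]; [6, 4, 3, 2, 1]; [1]. Product of hooks = 11588006707200. So f^λ = 22! / 11588006707200 = 1124000727777607680000 / 11588006707200 = 96996900.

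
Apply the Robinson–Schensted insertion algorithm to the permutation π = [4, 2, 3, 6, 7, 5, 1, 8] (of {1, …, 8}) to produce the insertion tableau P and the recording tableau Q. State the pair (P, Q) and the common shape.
P = [1, 3, 5, 7, 8] / [2, 6] / [4];  Q = [1, 3, 4, 5, 8] / [2, 6] / [7];  common shape = (5, 2, 1)

Row-insert the values π_1, π_2, … into P one at a time, bumping the leftmost entry strictly greater than the inserted value down to the next row. The recording tableau Q records, in position (i, j), the step at which that cell was added to P.
  Insert 4 (step 1): P = [4];  Q = [1]
  Insert 2 (step 2): P = [2] / [4];  Q = [1] / [2]
  Insert 3 (step 3): P = [2, 3] / [4];  Q = [1, 3] / [2]
  Insert 6 (step 4): P = [2, 3, 6] / [4];  Q = [1, 3, 4] / [2]
  Insert 7 (step 5): P = [2, 3, 6, 7] / [4];  Q = [1, 3, 4, 5] / [2]
  Insert 5 (step 6): P = [2, 3, 5, 7] / [4, 6];  Q = [1, 3, 4, 5] / [2, 6]
  Insert 1 (step 7): P = [1, 3, 5, 7] / [2, 6] / [4];  Q = [1, 3, 4, 5] / [2, 6] / [7]
  Insert 8 (step 8): P = [1, 3, 5, 7, 8] / [2, 6] / [4];  Q = [1, 3, 4, 5, 8] / [2, 6] / [7]
Final shape: (5, 2, 1).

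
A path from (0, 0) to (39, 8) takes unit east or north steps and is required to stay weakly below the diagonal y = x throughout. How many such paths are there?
Number of paths = 251565996

By the reflection principle (André's argument), the number of monotone paths to (39, 8) with n ≤ m that never go above y = x is C(47, 39) − C(47, 40) = 314457495 − 62891499 = 251565996.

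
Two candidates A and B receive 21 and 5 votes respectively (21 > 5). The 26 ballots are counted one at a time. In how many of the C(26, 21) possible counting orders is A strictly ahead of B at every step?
Strict-lead orderings = 40480

Total orderings of the 26 votes with 21 for A: C(26, 21) = 65780. By the Bertrand ballot formula (Cycle Lemma / reflection principle), the number of orderings in which A is strictly ahead of B throughout is (p − q)/(p + q) · C(p + q, p) = (21 − 5)/(21 + 5) · 65780 = 40480.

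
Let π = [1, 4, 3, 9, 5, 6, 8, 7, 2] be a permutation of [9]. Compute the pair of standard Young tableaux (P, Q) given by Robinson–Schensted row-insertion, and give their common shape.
P = [1, 2, 5, 6, 7] / [3, 8] / [4] / [9];  Q = [1, 2, 4, 6, 7] / [3, 5] / [8] / [9];  common shape = (5, 2, 1, 1)

Row-insert the values π_1, π_2, … into P one at a time, bumping the leftmost entry strictly greater than the inserted value down to the next row. The recording tableau Q records, in position (i, j), the step at which that cell was added to P.
  Insert 1 (step 1): P = [1];  Q = [1]
  Insert 4 (step 2): P = [1, 4];  Q = [1, 2]
  Insert 3 (step 3): P = [1, 3] / [4];  Q = [1, 2] / [3]
  Insert 9 (step 4): P = [1, 3, 9] / [4];  Q = [1, 2, 4] / [3]
  Insert 5 (step 5): P = [1, 3, 5] / [4, 9];  Q = [1, 2, 4] / [3, 5]
  Insert 6 (step 6): P = [1, 3, 5, 6] / [4, 9];  Q = [1, 2, 4, 6] / [3, 5]
  Insert 8 (step 7): P = [1, 3, 5, 6, 8] / [4, 9];  Q = [1, 2, 4, 6, 7] / [3, 5]
  Insert 7 (step 8): P = [1, 3, 5, 6, 7] / [4, 8] / [9];  Q = [1, 2, 4, 6, 7] / [3, 5] / [8]
  Insert 2 (step 9): P = [1, 2, 5, 6, 7] / [3, 8] / [4] / [9];  Q = [1, 2, 4, 6, 7] / [3, 5] / [8] / [9]
Final shape: (5, 2, 1, 1).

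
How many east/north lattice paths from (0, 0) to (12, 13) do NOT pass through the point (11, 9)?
Number of paths = 4360500

Total paths from (0, 0) to (12, 13): C(25, 12) = 5200300. Paths through (11, 9): (paths (0, 0) → (11, 9)) × (paths (11, 9) → (12, 13)) = C(20, 11) · C(5, 1) = 167960 · 5 = 839800. Avoidance count = 5200300 − 839800 = 4360500.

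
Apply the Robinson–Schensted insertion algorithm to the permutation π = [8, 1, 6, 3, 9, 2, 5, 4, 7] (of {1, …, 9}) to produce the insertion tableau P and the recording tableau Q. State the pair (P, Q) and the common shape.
P = [1, 2, 4, 7] / [3, 5] / [6, 9] / [8];  Q = [1, 3, 5, 9] / [2, 7] / [4, 8] / [6];  common shape = (4, 2, 2, 1)

Row-insert the values π_1, π_2, … into P one at a time, bumping the leftmost entry strictly greater than the inserted value down to the next row. The recording tableau Q records, in position (i, j), the step at which that cell was added to P.
  Insert 8 (step 1): P = [8];  Q = [1]
  Insert 1 (step 2): P = [1] / [8];  Q = [1] / [2]
  Insert 6 (step 3): P = [1, 6] / [8];  Q = [1, 3] / [2]
  Insert 3 (step 4): P = [1, 3] / [6] / [8];  Q = [1, 3] / [2] / [4]
  Insert 9 (step 5): P = [1, 3, 9] / [6] / [8];  Q = [1, 3, 5] / [2] / [4]
  Insert 2 (step 6): P = [1, 2, 9] / [3] / [6] / [8];  Q = [1, 3, 5] / [2] / [4] / [6]
  Insert 5 (step 7): P = [1, 2, 5] / [3, 9] / [6] / [8];  Q = [1, 3, 5] / [2, 7] / [4] / [6]
  Insert 4 (step 8): P = [1, 2, 4] / [3, 5] / [6, 9] / [8];  Q = [1, 3, 5] / [2, 7] / [4, 8] / [6]
  Insert 7 (step 9): P = [1, 2, 4, 7] / [3, 5] / [6, 9] / [8];  Q = [1, 3, 5, 9] / [2, 7] / [4, 8] / [6]
Final shape: (4, 2, 2, 1).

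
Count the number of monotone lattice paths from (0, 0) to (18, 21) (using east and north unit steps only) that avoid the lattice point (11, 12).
Number of paths = 46891371670

Total paths from (0, 0) to (18, 21): C(39, 18) = 62359143990. Paths through (11, 12): (paths (0, 0) → (11, 12)) × (paths (11, 12) → (18, 21)) = C(23, 11) · C(16, 7) = 1352078 · 11440 = 15467772320. Avoidance count = 62359143990 − 15467772320 = 46891371670.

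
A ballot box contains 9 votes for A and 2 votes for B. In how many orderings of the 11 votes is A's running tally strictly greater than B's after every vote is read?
Strict-lead orderings = 35

Total orderings of the 11 votes with 9 for A: C(11, 9) = 55. By the Bertrand ballot formula (Cycle Lemma / reflection principle), the number of orderings in which A is strictly ahead of B throughout is (p − q)/(p + q) · C(p + q, p) = (9 − 2)/(9 + 2) · 55 = 35.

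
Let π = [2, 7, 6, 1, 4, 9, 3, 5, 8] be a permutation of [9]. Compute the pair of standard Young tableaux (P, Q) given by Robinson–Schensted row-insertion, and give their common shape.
P = [1, 3, 5, 8] / [2, 4, 9] / [6] / [7];  Q = [1, 2, 6, 9] / [3, 5, 8] / [4] / [7];  common shape = (4, 3, 1, 1)

Row-insert the values π_1, π_2, … into P one at a time, bumping the leftmost entry strictly greater than the inserted value down to the next row. The recording tableau Q records, in position (i, j), the step at which that cell was added to P.
  Insert 2 (step 1): P = [2];  Q = [1]
  Insert 7 (step 2): P = [2, 7];  Q = [1, 2]
  Insert 6 (step 3): P = [2, 6] / [7];  Q = [1, 2] / [3]
  Insert 1 (step 4): P = [1, 6] / [2] / [7];  Q = [1, 2] / [3] / [4]
  Insert 4 (step 5): P = [1, 4] / [2, 6] / [7];  Q = [1, 2] / [3, 5] / [4]
  Insert 9 (step 6): P = [1, 4, 9] / [2, 6] / [7];  Q = [1, 2, 6] / [3, 5] / [4]
  Insert 3 (step 7): P = [1, 3, 9] / [2, 4] / [6] / [7];  Q = [1, 2, 6] / [3, 5] / [4] / [7]
  Insert 5 (step 8): P = [1, 3, 5] / [2, 4, 9] / [6] / [7];  Q = [1, 2, 6] / [3, 5, 8] / [4] / [7]
  Insert 8 (step 9): P = [1, 3, 5, 8] / [2, 4, 9] / [6] / [7];  Q = [1, 2, 6, 9] / [3, 5, 8] / [4] / [7]
Final shape: (4, 3, 1, 1).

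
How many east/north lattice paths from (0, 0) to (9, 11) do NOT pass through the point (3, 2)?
Number of paths = 117910

Total paths from (0, 0) to (9, 11): C(20, 9) = 167960. Paths through (3, 2): (paths (0, 0) → (3, 2)) × (paths (3, 2) → (9, 11)) = C(5, 3) · C(15, 6) = 10 · 5005 = 50050. Avoidance count = 167960 − 50050 = 117910.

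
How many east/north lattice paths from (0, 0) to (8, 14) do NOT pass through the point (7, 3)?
Number of paths = 318330

Total paths from (0, 0) to (8, 14): C(22, 8) = 319770. Paths through (7, 3): (paths (0, 0) → (7, 3)) × (paths (7, 3) → (8, 14)) = C(10, 7) · C(12, 1) = 120 · 12 = 1440. Avoidance count = 319770 − 1440 = 318330.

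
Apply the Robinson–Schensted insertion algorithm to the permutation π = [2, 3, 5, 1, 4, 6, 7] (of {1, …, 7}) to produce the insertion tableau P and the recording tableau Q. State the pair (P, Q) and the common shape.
P = [1, 3, 4, 6, 7] / [2, 5];  Q = [1, 2, 3, 6, 7] / [4, 5];  common shape = (5, 2)

Row-insert the values π_1, π_2, … into P one at a time, bumping the leftmost entry strictly greater than the inserted value down to the next row. The recording tableau Q records, in position (i, j), the step at which that cell was added to P.
  Insert 2 (step 1): P = [2];  Q = [1]
  Insert 3 (step 2): P = [2, 3];  Q = [1, 2]
  Insert 5 (step 3): P = [2, 3, 5];  Q = [1, 2, 3]
  Insert 1 (step 4): P = [1, 3, 5] / [2];  Q = [1, 2, 3] / [4]
  Insert 4 (step 5): P = [1, 3, 4] / [2, 5];  Q = [1, 2, 3] / [4, 5]
  Insert 6 (step 6): P = [1, 3, 4, 6] / [2, 5];  Q = [1, 2, 3, 6] / [4, 5]
  Insert 7 (step 7): P = [1, 3, 4, 6, 7] / [2, 5];  Q = [1, 2, 3, 6, 7] / [4, 5]
Final shape: (5, 2).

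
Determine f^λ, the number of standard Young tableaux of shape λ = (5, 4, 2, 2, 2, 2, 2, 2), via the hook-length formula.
# SYT of shape (5, 4, 2, 2, 2, 2, 2, 2) = 49380240

Hook-length formula: f^λ = n! / Π hook(c), product over all cells c of the Young diagram. For λ = (5, 4, 2, 2, 2, 2, 2, 2), n = 21 boxes. Hook lengths by row (left-to-right, top-to-bottom): [12, 11, 4, 3, 1]; [10, 9, 2, 1]; [7, 6]; [6, 5]; [5, 4]; [4, 3]; [3, 2]; [2, 1]. Product of hooks = 1034643456000. So f^λ = 21! / 1034643456000 = 51090942171709440000 / 1034643456000 = 49380240.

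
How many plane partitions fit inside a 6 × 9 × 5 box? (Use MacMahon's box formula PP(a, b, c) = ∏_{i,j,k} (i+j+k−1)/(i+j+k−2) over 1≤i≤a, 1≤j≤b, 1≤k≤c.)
PP(6, 9, 5) = 72261531710368

Evaluate the triple product over i = 1..6, j = 1..9, k = 1..5. The factors are (2/1) · (3/2) · (4/3) · (5/4) · (6/5) · (3/2) · (4/3) · (5/4) · … (270 factors total). The numerators and denominators telescope so the product is an integer; carrying out the multiplication exactly gives PP(6, 9, 5) = 72261531710368.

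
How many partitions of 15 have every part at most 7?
p(15, parts ≤ 7) = 131

Partitions of 15 with all parts ≤ 7: 7+7+1, 7+6+2, 7+6+1+1, 7+5+3, 7+5+2+1, 7+5+1+1+1, 7+4+4, 7+4+3+1, 7+4+2+2, 7+4+2+1+1, 7+4+1+1+1+1, 7+3+3+2, 7+3+3+1+1, 7+3+2+2+1, 7+3+2+1+1+1, 7+3+1+1+1+1+1, 7+2+2+2+2, 7+2+2+2+1+1, 7+2+2+1+1+1+1, 7+2+1+1+1+1+1+1, 7+1+1+1+1+1+1+1+1, 6+6+3, 6+6+2+1, 6+6+1+1+1, 6+5+4, 6+5+3+1, 6+5+2+2, 6+5+2+1+1, 6+5+1+1+1+1, 6+4+4+1, … (131 total). Count = 131.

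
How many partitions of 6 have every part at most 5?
p(6, parts ≤ 5) = 10

Partitions of 6 with all parts ≤ 5: 5+1, 4+2, 4+1+1, 3+3, 3+2+1, 3+1+1+1, 2+2+2, 2+2+1+1, 2+1+1+1+1, 1+1+1+1+1+1. Count = 10.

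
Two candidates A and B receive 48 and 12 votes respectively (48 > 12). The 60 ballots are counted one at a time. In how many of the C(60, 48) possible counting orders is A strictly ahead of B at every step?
Strict-lead orderings = 839615306985

Total orderings of the 60 votes with 48 for A: C(60, 48) = 1399358844975. By the Bertrand ballot formula (Cycle Lemma / reflection principle), the number of orderings in which A is strictly ahead of B throughout is (p − q)/(p + q) · C(p + q, p) = (48 − 12)/(48 + 12) · 1399358844975 = 839615306985.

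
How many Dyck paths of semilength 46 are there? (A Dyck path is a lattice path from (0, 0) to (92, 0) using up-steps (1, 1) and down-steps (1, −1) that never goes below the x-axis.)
C_46 = 8740328711533173390046320

These Dyck paths are counted by the Catalan number C_n = (1/(n + 1)) · C(2n, n). For n = 46: C_46 = (1/47) · C(92, 46) = 410795449442059149332177040/47 = 8740328711533173390046320.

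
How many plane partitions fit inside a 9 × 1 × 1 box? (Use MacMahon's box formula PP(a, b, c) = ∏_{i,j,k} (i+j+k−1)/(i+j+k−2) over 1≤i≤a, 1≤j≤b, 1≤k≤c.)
PP(9, 1, 1) = 10

Evaluate the triple product over i = 1..9, j = 1..1, k = 1..1. The factors are (2/1) · (3/2) · (4/3) · (5/4) · (6/5) · (7/6) · (8/7) · (9/8) · … (9 factors total). The numerators and denominators telescope so the product is an integer; carrying out the multiplication exactly gives PP(9, 1, 1) = 10.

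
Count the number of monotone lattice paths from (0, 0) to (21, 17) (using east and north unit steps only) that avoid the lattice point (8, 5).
Number of paths = 22088357280

Total paths from (0, 0) to (21, 17): C(38, 21) = 28781143380. Paths through (8, 5): (paths (0, 0) → (8, 5)) × (paths (8, 5) → (21, 17)) = C(13, 8) · C(25, 13) = 1287 · 5200300 = 6692786100. Avoidance count = 28781143380 − 6692786100 = 22088357280.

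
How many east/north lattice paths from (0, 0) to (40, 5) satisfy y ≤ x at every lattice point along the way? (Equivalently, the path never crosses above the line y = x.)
Number of paths = 1072764

By the reflection principle (André's argument), the number of monotone paths to (40, 5) with n ≤ m that never go above y = x is C(45, 40) − C(45, 41) = 1221759 − 148995 = 1072764.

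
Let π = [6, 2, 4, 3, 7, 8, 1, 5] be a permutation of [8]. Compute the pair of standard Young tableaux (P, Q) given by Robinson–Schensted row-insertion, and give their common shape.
P = [1, 3, 5, 8] / [2, 7] / [4] / [6];  Q = [1, 3, 5, 6] / [2, 8] / [4] / [7];  common shape = (4, 2, 1, 1)

Row-insert the values π_1, π_2, … into P one at a time, bumping the leftmost entry strictly greater than the inserted value down to the next row. The recording tableau Q records, in position (i, j), the step at which that cell was added to P.
  Insert 6 (step 1): P = [6];  Q = [1]
  Insert 2 (step 2): P = [2] / [6];  Q = [1] / [2]
  Insert 4 (step 3): P = [2, 4] / [6];  Q = [1, 3] / [2]
  Insert 3 (step 4): P = [2, 3] / [4] / [6];  Q = [1, 3] / [2] / [4]
  Insert 7 (step 5): P = [2, 3, 7] / [4] / [6];  Q = [1, 3, 5] / [2] / [4]
  Insert 8 (step 6): P = [2, 3, 7, 8] / [4] / [6];  Q = [1, 3, 5, 6] / [2] / [4]
  Insert 1 (step 7): P = [1, 3, 7, 8] / [2] / [4] / [6];  Q = [1, 3, 5, 6] / [2] / [4] / [7]
  Insert 5 (step 8): P = [1, 3, 5, 8] / [2, 7] / [4] / [6];  Q = [1, 3, 5, 6] / [2, 8] / [4] / [7]
Final shape: (4, 2, 1, 1).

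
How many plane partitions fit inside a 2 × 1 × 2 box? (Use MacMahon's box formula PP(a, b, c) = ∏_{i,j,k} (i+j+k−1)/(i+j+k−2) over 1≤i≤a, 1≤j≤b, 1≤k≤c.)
PP(2, 1, 2) = 6

Evaluate the triple product over i = 1..2, j = 1..1, k = 1..2. The factors are (2/1) · (3/2) · (3/2) · (4/3). The numerators and denominators telescope so the product is an integer; carrying out the multiplication exactly gives PP(2, 1, 2) = 6.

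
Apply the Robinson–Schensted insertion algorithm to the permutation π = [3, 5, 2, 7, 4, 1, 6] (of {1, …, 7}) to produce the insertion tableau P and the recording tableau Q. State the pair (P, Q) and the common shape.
P = [1, 4, 6] / [2, 5, 7] / [3];  Q = [1, 2, 4] / [3, 5, 7] / [6];  common shape = (3, 3, 1)

Row-insert the values π_1, π_2, … into P one at a time, bumping the leftmost entry strictly greater than the inserted value down to the next row. The recording tableau Q records, in position (i, j), the step at which that cell was added to P.
  Insert 3 (step 1): P = [3];  Q = [1]
  Insert 5 (step 2): P = [3, 5];  Q = [1, 2]
  Insert 2 (step 3): P = [2, 5] / [3];  Q = [1, 2] / [3]
  Insert 7 (step 4): P = [2, 5, 7] / [3];  Q = [1, 2, 4] / [3]
  Insert 4 (step 5): P = [2, 4, 7] / [3, 5];  Q = [1, 2, 4] / [3, 5]
  Insert 1 (step 6): P = [1, 4, 7] / [2, 5] / [3];  Q = [1, 2, 4] / [3, 5] / [6]
  Insert 6 (step 7): P = [1, 4, 6] / [2, 5, 7] / [3];  Q = [1, 2, 4] / [3, 5, 7] / [6]
Final shape: (3, 3, 1).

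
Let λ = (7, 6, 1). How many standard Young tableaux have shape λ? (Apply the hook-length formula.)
# SYT of shape (7, 6, 1) = 4576

Hook-length formula: f^λ = n! / Π hook(c), product over all cells c of the Young diagram. For λ = (7, 6, 1), n = 14 boxes. Hook lengths by row (left-to-right, top-to-bottom): [9, 7, 6, 5, 4, 3, 1]; [7, 5, 4, 3, 2, 1]; [1]. Product of hooks = 19051200. So f^λ = 14! / 19051200 = 87178291200 / 19051200 = 4576.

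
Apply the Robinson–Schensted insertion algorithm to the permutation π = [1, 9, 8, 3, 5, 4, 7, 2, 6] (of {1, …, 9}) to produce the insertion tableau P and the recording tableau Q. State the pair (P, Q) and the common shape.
P = [1, 2, 4, 6] / [3, 7] / [5] / [8] / [9];  Q = [1, 2, 5, 7] / [3, 9] / [4] / [6] / [8];  common shape = (4, 2, 1, 1, 1)

Row-insert the values π_1, π_2, … into P one at a time, bumping the leftmost entry strictly greater than the inserted value down to the next row. The recording tableau Q records, in position (i, j), the step at which that cell was added to P.
  Insert 1 (step 1): P = [1];  Q = [1]
  Insert 9 (step 2): P = [1, 9];  Q = [1, 2]
  Insert 8 (step 3): P = [1, 8] / [9];  Q = [1, 2] / [3]
  Insert 3 (step 4): P = [1, 3] / [8] / [9];  Q = [1, 2] / [3] / [4]
  Insert 5 (step 5): P = [1, 3, 5] / [8] / [9];  Q = [1, 2, 5] / [3] / [4]
  Insert 4 (step 6): P = [1, 3, 4] / [5] / [8] / [9];  Q = [1, 2, 5] / [3] / [4] / [6]
  Insert 7 (step 7): P = [1, 3, 4, 7] / [5] / [8] / [9];  Q = [1, 2, 5, 7] / [3] / [4] / [6]
  Insert 2 (step 8): P = [1, 2, 4, 7] / [3] / [5] / [8] / [9];  Q = [1, 2, 5, 7] / [3] / [4] / [6] / [8]
  Insert 6 (step 9): P = [1, 2, 4, 6] / [3, 7] / [5] / [8] / [9];  Q = [1, 2, 5, 7] / [3, 9] / [4] / [6] / [8]
Final shape: (4, 2, 1, 1, 1).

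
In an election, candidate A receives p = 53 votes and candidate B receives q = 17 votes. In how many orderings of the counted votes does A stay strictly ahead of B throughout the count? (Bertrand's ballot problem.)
Strict-lead orderings = 4051508174260272

Total orderings of the 70 votes with 53 for A: C(70, 53) = 7877932561061640. By the Bertrand ballot formula (Cycle Lemma / reflection principle), the number of orderings in which A is strictly ahead of B throughout is (p − q)/(p + q) · C(p + q, p) = (53 − 17)/(53 + 17) · 7877932561061640 = 4051508174260272.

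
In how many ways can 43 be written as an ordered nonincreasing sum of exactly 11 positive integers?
p(43, 11 parts) = 5708

Partitions of n into exactly k parts are in bijection with partitions of n − k into at most k parts (subtract 1 from each part). So p(43, exactly 11) = p(32, parts ≤ 11). Computing via the recurrence p(m, j) = p(m, j−1) + p(m−j, j) gives 5708.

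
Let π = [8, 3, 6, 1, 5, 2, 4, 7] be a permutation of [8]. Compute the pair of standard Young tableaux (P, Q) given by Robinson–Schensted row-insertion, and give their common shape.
P = [1, 2, 4, 7] / [3, 5] / [6] / [8];  Q = [1, 3, 7, 8] / [2, 5] / [4] / [6];  common shape = (4, 2, 1, 1)

Row-insert the values π_1, π_2, … into P one at a time, bumping the leftmost entry strictly greater than the inserted value down to the next row. The recording tableau Q records, in position (i, j), the step at which that cell was added to P.
  Insert 8 (step 1): P = [8];  Q = [1]
  Insert 3 (step 2): P = [3] / [8];  Q = [1] / [2]
  Insert 6 (step 3): P = [3, 6] / [8];  Q = [1, 3] / [2]
  Insert 1 (step 4): P = [1, 6] / [3] / [8];  Q = [1, 3] / [2] / [4]
  Insert 5 (step 5): P = [1, 5] / [3, 6] / [8];  Q = [1, 3] / [2, 5] / [4]
  Insert 2 (step 6): P = [1, 2] / [3, 5] / [6] / [8];  Q = [1, 3] / [2, 5] / [4] / [6]
  Insert 4 (step 7): P = [1, 2, 4] / [3, 5] / [6] / [8];  Q = [1, 3, 7] / [2, 5] / [4] / [6]
  Insert 7 (step 8): P = [1, 2, 4, 7] / [3, 5] / [6] / [8];  Q = [1, 3, 7, 8] / [2, 5] / [4] / [6]
Final shape: (4, 2, 1, 1).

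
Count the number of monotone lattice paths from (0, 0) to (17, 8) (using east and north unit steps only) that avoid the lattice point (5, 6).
Number of paths = 1039533

Total paths from (0, 0) to (17, 8): C(25, 17) = 1081575. Paths through (5, 6): (paths (0, 0) → (5, 6)) × (paths (5, 6) → (17, 8)) = C(11, 5) · C(14, 12) = 462 · 91 = 42042. Avoidance count = 1081575 − 42042 = 1039533.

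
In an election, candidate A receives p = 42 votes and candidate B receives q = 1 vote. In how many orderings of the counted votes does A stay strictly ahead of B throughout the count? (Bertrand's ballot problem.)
Strict-lead orderings = 41

Total orderings of the 43 votes with 42 for A: C(43, 42) = 43. By the Bertrand ballot formula (Cycle Lemma / reflection principle), the number of orderings in which A is strictly ahead of B throughout is (p − q)/(p + q) · C(p + q, p) = (42 − 1)/(42 + 1) · 43 = 41.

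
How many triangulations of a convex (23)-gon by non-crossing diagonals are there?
C_21 = 24466267020

These polygon triangulations are counted by the Catalan number C_n = (1/(n + 1)) · C(2n, n). For n = 21: C_21 = (1/22) · C(42, 21) = 538257874440/22 = 24466267020.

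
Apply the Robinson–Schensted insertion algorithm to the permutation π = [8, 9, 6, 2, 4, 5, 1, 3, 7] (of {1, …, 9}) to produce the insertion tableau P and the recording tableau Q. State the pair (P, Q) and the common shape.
P = [1, 3, 5, 7] / [2, 4] / [6, 9] / [8];  Q = [1, 2, 6, 9] / [3, 5] / [4, 8] / [7];  common shape = (4, 2, 2, 1)

Row-insert the values π_1, π_2, … into P one at a time, bumping the leftmost entry strictly greater than the inserted value down to the next row. The recording tableau Q records, in position (i, j), the step at which that cell was added to P.
  Insert 8 (step 1): P = [8];  Q = [1]
  Insert 9 (step 2): P = [8, 9];  Q = [1, 2]
  Insert 6 (step 3): P = [6, 9] / [8];  Q = [1, 2] / [3]
  Insert 2 (step 4): P = [2, 9] / [6] / [8];  Q = [1, 2] / [3] / [4]
  Insert 4 (step 5): P = [2, 4] / [6, 9] / [8];  Q = [1, 2] / [3, 5] / [4]
  Insert 5 (step 6): P = [2, 4, 5] / [6, 9] / [8];  Q = [1, 2, 6] / [3, 5] / [4]
  Insert 1 (step 7): P = [1, 4, 5] / [2, 9] / [6] / [8];  Q = [1, 2, 6] / [3, 5] / [4] / [7]
  Insert 3 (step 8): P = [1, 3, 5] / [2, 4] / [6, 9] / [8];  Q = [1, 2, 6] / [3, 5] / [4, 8] / [7]
  Insert 7 (step 9): P = [1, 3, 5, 7] / [2, 4] / [6, 9] / [8];  Q = [1, 2, 6, 9] / [3, 5] / [4, 8] / [7]
Final shape: (4, 2, 2, 1).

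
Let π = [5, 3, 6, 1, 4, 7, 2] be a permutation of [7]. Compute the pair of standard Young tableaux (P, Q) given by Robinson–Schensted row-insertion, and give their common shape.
P = [1, 2, 7] / [3, 4] / [5, 6];  Q = [1, 3, 6] / [2, 5] / [4, 7];  common shape = (3, 2, 2)

Row-insert the values π_1, π_2, … into P one at a time, bumping the leftmost entry strictly greater than the inserted value down to the next row. The recording tableau Q records, in position (i, j), the step at which that cell was added to P.
  Insert 5 (step 1): P = [5];  Q = [1]
  Insert 3 (step 2): P = [3] / [5];  Q = [1] / [2]
  Insert 6 (step 3): P = [3, 6] / [5];  Q = [1, 3] / [2]
  Insert 1 (step 4): P = [1, 6] / [3] / [5];  Q = [1, 3] / [2] / [4]
  Insert 4 (step 5): P = [1, 4] / [3, 6] / [5];  Q = [1, 3] / [2, 5] / [4]
  Insert 7 (step 6): P = [1, 4, 7] / [3, 6] / [5];  Q = [1, 3, 6] / [2, 5] / [4]
  Insert 2 (step 7): P = [1, 2, 7] / [3, 4] / [5, 6];  Q = [1, 3, 6] / [2, 5] / [4, 7]
Final shape: (3, 2, 2).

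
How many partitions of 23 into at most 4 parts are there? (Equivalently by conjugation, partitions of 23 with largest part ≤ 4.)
p(23, parts ≤ 4) = 150

Use the recurrence p(n, m) = p(n, m−1) + p(n−m, m): either the largest part is < m (count p(n, m−1)) or the largest part is exactly m (remove one copy of m, count p(n−m, m)). With p(0, ·) = 1 this gives p(23, parts ≤ 4) = 150. (By conjugating Young diagrams, this also counts partitions of 23 into at most 4 parts.)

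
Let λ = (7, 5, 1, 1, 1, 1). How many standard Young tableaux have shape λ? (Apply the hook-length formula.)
# SYT of shape (7, 5, 1, 1, 1, 1) = 200200

Hook-length formula: f^λ = n! / Π hook(c), product over all cells c of the Young diagram. For λ = (7, 5, 1, 1, 1, 1), n = 16 boxes. Hook lengths by row (left-to-right, top-to-bottom): [12, 7, 6, 5, 4, 2, 1]; [9, 4, 3, 2, 1]; [4]; [3]; [2]; [1]. Product of hooks = 104509440. So f^λ = 16! / 104509440 = 20922789888000 / 104509440 = 200200.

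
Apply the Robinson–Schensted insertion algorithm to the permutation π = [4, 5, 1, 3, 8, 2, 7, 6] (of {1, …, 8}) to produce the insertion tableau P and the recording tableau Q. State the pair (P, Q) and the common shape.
P = [1, 2, 6] / [3, 5, 7] / [4, 8];  Q = [1, 2, 5] / [3, 4, 7] / [6, 8];  common shape = (3, 3, 2)

Row-insert the values π_1, π_2, … into P one at a time, bumping the leftmost entry strictly greater than the inserted value down to the next row. The recording tableau Q records, in position (i, j), the step at which that cell was added to P.
  Insert 4 (step 1): P = [4];  Q = [1]
  Insert 5 (step 2): P = [4, 5];  Q = [1, 2]
  Insert 1 (step 3): P = [1, 5] / [4];  Q = [1, 2] / [3]
  Insert 3 (step 4): P = [1, 3] / [4, 5];  Q = [1, 2] / [3, 4]
  Insert 8 (step 5): P = [1, 3, 8] / [4, 5];  Q = [1, 2, 5] / [3, 4]
  Insert 2 (step 6): P = [1, 2, 8] / [3, 5] / [4];  Q = [1, 2, 5] / [3, 4] / [6]
  Insert 7 (step 7): P = [1, 2, 7] / [3, 5, 8] / [4];  Q = [1, 2, 5] / [3, 4, 7] / [6]
  Insert 6 (step 8): P = [1, 2, 6] / [3, 5, 7] / [4, 8];  Q = [1, 2, 5] / [3, 4, 7] / [6, 8]
Final shape: (3, 3, 2).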